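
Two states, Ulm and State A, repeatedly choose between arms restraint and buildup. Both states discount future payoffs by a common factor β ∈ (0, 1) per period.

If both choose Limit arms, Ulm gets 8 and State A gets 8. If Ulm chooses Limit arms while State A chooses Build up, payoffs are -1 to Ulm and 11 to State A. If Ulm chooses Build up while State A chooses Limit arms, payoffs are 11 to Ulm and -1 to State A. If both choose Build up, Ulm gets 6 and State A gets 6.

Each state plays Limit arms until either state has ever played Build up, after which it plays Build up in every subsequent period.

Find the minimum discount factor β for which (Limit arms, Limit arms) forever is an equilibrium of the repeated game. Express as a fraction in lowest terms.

3/5

Cooperation forever yields 8 each period: 8/(1−β).
Deviating yields 11 once, then 6 forever: 11 + 6β/(1−β).
No profitable deviation requires 8/(1−β) ≥ 11 + 6β/(1−β).
Multiplying by (1−β): 8 ≥ 11(1−β) + 6β = 11 − 5β.
So 5β ≥ 3, i.e. β ≥ 3/5.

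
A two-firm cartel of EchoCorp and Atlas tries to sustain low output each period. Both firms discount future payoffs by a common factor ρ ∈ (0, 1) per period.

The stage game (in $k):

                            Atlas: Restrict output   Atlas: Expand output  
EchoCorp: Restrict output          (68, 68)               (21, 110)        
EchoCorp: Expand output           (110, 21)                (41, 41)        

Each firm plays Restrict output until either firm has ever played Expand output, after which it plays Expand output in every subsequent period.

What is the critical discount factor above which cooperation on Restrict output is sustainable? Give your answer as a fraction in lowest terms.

14/23

Cooperation forever yields 68 each period: 68/(1−ρ).
Deviating yields 110 once, then 41 forever: 110 + 41ρ/(1−ρ).
No profitable deviation requires 68/(1−ρ) ≥ 110 + 41ρ/(1−ρ).
Multiplying by (1−ρ): 68 ≥ 110(1−ρ) + 41ρ = 110 − 69ρ.
So 69ρ ≥ 42, i.e. ρ ≥ 42/69 = 14/23.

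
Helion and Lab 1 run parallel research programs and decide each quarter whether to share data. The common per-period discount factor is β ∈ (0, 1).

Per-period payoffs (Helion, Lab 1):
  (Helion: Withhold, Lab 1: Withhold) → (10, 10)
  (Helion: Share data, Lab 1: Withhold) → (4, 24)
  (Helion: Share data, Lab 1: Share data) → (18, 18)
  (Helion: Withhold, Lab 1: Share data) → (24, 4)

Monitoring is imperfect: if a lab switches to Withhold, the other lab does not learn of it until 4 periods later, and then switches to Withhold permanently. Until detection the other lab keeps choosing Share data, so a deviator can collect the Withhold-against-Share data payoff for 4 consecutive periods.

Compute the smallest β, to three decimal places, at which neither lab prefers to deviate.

Deviating for the 4 undetected periods gains 24−18 = 6 per period over cooperation, then loses 18−10 = 8 per period forever once punishment starts.
Gain: 6(1 + β + … + β^3); loss: 8·β^4/(1−β).
No profitable deviation ⇔ 6(1−β^4) ≤ 8·β^4, i.e. β^4 ≥ 6/(6+8) = 3/7.
Hence β ≥ (3/7)^(1/4) ≈ 0.809.

0.809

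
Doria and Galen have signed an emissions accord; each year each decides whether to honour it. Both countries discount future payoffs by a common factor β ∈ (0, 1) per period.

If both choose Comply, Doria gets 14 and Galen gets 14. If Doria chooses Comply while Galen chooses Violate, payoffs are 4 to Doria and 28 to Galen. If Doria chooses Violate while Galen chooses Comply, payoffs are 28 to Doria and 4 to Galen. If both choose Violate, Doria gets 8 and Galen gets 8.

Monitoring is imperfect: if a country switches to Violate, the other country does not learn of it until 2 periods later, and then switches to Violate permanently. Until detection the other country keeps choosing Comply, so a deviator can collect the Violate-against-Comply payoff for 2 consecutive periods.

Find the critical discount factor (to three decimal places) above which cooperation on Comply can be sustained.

0.837

The best deviation is to choose Violate for all 2 undetected periods, earning 28 each, then 8 forever once detected.
Deviation value: 28(1−β^2)/(1−β) + 8β^2/(1−β); cooperation value: 14/(1−β).
IC: 14 ≥ 28(1−β^2) + 8β^2 = 28 − 20β^2.
So β^2 ≥ 14/20 = 7/10, giving β ≥ (7/10)^(1/2) ≈ 0.837.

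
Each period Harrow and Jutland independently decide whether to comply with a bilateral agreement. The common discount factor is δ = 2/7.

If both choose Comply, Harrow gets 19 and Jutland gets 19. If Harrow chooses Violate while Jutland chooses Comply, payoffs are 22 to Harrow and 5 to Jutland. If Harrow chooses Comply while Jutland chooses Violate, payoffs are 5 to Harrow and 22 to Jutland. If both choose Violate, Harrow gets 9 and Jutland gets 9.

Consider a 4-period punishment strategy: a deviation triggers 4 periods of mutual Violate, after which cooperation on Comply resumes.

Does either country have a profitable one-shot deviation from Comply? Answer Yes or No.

Comparing payoff streams over the 5 periods until play realigns: cooperate → 19(1+δ+…+δ^4); deviate → 22 + 9(δ+…+δ^4).
Cooperation is sustained iff (19−9)(δ+…+δ^4) ≥ 22−19.
δ+…+δ^4 = 2/7·(1−(2/7)^4)/(1−2/7) = 0.3973, and (22−19)/(19−9) = 0.3000.
0.3973 ≥ 0.3000, so cooperation is sustainable.

No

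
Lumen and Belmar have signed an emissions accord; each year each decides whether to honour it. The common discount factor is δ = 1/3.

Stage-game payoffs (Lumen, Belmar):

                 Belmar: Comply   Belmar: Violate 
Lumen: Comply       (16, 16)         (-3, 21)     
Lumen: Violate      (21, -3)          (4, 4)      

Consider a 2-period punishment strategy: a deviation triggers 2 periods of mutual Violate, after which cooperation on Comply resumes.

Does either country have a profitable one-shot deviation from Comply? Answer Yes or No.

No

A one-shot deviation gives 21 now, then 4 for 2 periods, then back to 16.
Gain from deviating: (21−16) today; loss: (16−4) in each of the next 2 periods.
No-deviation condition: (16−4)(δ+…+δ^2) ≥ 21−16, i.e. δ+…+δ^2 ≥ 5/12.
At δ = 1/3: δ+…+δ^2 = 0.4444 ≥ 0.4167.
So cooperation is sustainable.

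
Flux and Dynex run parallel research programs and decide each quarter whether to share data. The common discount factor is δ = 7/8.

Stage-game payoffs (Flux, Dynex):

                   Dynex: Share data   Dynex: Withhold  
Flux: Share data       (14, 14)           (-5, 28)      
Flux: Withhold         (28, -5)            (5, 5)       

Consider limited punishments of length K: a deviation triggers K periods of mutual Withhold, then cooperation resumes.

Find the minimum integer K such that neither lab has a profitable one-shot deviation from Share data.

2

IC: δ(1−δ^K)/(1−δ) ≥ (28−14)/(14−5) = 14/9.
With δ = 7/8: need 1 − δ^K ≥ 14/9·(1−7/8)/(7/8), i.e. δ^K ≤ 0.7778.
Since (7/8)^1 = 0.8750 and (7/8)^2 = 0.7656, the smallest such K is 2.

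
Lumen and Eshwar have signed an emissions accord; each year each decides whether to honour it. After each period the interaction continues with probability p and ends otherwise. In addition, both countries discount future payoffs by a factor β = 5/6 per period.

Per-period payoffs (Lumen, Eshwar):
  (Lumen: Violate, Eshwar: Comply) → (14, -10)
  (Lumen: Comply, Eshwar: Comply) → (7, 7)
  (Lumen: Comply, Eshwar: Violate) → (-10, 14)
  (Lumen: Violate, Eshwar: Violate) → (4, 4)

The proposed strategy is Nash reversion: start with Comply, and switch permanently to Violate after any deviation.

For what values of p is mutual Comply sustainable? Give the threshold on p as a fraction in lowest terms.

21/25

With continuation probability p and discount β, the effective per-period discount factor is βp.
Grim-trigger IC: βp ≥ (14−7)/(14−4) = 7/10.
So p ≥ (7/10)/(5/6) = 21/25.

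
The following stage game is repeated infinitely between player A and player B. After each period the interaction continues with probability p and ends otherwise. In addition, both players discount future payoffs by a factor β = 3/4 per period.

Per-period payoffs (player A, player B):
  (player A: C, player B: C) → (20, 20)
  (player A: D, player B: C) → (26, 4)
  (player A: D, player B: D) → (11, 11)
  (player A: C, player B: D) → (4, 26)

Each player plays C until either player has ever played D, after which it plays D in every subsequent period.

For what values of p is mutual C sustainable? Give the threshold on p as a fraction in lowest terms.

8/15

With continuation probability p and discount β, the effective per-period discount factor is βp.
Grim-trigger IC: βp ≥ (26−20)/(26−11) = 2/5.
So p ≥ (2/5)/(3/4) = 8/15.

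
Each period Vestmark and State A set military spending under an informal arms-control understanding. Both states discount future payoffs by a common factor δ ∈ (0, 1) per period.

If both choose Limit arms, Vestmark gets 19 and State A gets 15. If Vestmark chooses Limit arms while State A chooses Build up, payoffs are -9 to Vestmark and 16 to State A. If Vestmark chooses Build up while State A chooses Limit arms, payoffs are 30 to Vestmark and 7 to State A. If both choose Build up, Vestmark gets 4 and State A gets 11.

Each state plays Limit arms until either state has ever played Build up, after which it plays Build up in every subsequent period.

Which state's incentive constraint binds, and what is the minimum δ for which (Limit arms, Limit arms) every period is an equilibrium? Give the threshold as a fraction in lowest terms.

Vestmark; δ ≥ 11/26

Vestmark's threshold: (30−19)/(30−4) = 11/26.
State A's threshold: (16−15)/(16−11) = 1/5.
11/26 > 1/5, so Vestmark binds and δ* = 11/26.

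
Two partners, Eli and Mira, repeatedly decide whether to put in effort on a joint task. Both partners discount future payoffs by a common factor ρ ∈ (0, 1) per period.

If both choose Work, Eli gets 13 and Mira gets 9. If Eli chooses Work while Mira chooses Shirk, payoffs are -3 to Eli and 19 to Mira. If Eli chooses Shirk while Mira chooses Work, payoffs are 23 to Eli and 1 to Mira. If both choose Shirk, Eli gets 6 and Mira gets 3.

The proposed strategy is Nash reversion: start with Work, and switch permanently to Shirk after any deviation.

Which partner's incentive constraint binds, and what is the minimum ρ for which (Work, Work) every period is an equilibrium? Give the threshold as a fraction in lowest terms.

Mira; ρ ≥ 5/8

For Eli: deviation gain 23−13 = 10, per-period punishment loss 13−6 = 7. IC gives ρ ≥ 10/17.
For Mira: gain 10, loss 6 per period, so ρ ≥ 10/16 = 5/8.
The tighter constraint is Mira's, so cooperation needs ρ ≥ 5/8.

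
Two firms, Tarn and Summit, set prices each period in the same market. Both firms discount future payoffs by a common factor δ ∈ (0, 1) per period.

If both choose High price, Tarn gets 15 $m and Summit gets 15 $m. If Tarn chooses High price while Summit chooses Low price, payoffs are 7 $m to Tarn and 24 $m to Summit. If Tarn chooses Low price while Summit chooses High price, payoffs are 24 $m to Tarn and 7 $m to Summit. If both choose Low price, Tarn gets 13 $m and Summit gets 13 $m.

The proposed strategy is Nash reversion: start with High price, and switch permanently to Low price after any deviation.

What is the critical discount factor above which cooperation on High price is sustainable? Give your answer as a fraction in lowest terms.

15/(1−δ) ≥ 24 + 13δ/(1−δ)
15 ≥ 24 − 11δ
δ ≥ 9/11.

9/11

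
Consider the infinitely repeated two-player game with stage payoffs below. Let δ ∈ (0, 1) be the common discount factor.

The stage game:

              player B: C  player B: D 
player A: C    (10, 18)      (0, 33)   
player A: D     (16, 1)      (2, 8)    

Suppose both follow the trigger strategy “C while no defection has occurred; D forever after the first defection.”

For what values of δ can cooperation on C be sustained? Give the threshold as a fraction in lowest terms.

For player A: deviation gain 16−10 = 6, per-period punishment loss 10−2 = 8. IC gives δ ≥ 6/14 = 3/7.
For player B: gain 15, loss 10 per period, so δ ≥ 15/25 = 3/5.
The tighter constraint is player B's, so cooperation needs δ ≥ 3/5.

3/5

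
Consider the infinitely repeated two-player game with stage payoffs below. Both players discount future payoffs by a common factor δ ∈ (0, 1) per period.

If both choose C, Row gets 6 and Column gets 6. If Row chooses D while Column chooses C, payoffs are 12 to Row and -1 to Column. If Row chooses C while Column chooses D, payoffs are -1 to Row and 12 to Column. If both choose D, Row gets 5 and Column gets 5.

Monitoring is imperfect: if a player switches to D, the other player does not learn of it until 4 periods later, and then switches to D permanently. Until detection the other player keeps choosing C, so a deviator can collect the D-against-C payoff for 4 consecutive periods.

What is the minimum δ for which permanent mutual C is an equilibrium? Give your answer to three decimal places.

The best deviation is to choose D for all 4 undetected periods, earning 12 each, then 5 forever once detected.
Deviation value: 12(1−δ^4)/(1−δ) + 5δ^4/(1−δ); cooperation value: 6/(1−δ).
IC: 6 ≥ 12(1−δ^4) + 5δ^4 = 12 − 7δ^4.
So δ^4 ≥ 6/7, giving δ ≥ (6/7)^(1/4) ≈ 0.962.

0.962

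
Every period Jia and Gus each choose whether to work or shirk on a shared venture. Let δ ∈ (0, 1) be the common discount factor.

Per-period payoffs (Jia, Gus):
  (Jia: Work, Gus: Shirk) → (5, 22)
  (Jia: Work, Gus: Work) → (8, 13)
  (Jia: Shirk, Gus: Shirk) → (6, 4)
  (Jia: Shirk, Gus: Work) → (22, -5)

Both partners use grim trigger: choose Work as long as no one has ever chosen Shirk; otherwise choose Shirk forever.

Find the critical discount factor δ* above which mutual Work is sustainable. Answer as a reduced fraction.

For Jia: deviation gain 22−8 = 14, per-period punishment loss 8−6 = 2. IC gives δ ≥ 14/16 = 7/8.
For Gus: gain 9, loss 9 per period, so δ ≥ 9/18 = 1/2.
The tighter constraint is Jia's, so cooperation needs δ ≥ 7/8.

7/8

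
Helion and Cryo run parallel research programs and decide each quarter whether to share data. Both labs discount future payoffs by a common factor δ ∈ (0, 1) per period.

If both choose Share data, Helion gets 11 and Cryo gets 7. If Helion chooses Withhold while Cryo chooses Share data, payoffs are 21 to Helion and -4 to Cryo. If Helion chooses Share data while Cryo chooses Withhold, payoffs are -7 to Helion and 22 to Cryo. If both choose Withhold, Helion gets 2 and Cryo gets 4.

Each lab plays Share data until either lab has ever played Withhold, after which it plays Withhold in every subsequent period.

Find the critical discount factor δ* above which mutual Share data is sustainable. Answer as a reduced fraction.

5/6

Helion: cooperation gives 11 each period; deviation gives 21 once then 2 forever.
  11/(1−δ) ≥ 21 + 2δ/(1−δ) ⇒ δ ≥ 10/19.
Cryo: cooperation gives 7 each period; deviation gives 22 once then 4 forever.
  δ ≥ 15/18 = 5/6.
Both must hold, so the binding constraint is Cryo's: δ ≥ 5/6.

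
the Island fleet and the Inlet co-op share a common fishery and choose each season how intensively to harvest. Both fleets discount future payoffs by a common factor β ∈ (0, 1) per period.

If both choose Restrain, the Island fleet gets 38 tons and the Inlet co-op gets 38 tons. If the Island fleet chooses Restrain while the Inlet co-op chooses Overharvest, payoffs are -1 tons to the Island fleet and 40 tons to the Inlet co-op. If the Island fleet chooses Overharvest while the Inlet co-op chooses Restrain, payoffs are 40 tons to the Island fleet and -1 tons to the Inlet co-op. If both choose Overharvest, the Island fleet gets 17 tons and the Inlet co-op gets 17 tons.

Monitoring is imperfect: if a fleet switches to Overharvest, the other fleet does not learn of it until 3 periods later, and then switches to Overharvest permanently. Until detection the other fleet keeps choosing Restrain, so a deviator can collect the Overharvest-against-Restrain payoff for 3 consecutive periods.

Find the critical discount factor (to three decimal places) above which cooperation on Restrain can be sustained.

The best deviation is to choose Overharvest for all 3 undetected periods, earning 40 each, then 17 forever once detected.
Deviation value: 40(1−β^3)/(1−β) + 17β^3/(1−β); cooperation value: 38/(1−β).
IC: 38 ≥ 40(1−β^3) + 17β^3 = 40 − 23β^3.
So β^3 ≥ 2/23, giving β ≥ (2/23)^(1/3) ≈ 0.443.

0.443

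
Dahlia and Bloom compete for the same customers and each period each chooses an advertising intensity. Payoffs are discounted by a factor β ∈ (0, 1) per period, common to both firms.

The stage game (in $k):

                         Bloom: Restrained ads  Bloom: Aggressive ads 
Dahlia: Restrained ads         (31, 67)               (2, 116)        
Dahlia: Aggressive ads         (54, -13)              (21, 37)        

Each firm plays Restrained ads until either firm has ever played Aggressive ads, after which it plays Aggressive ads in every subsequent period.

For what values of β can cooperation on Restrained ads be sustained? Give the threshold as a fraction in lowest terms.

Dahlia's threshold: (54−31)/(54−21) = 23/33.
Bloom's threshold: (116−67)/(116−37) = 49/79.
23/33 > 49/79, so Dahlia binds and β* = 23/33.

23/33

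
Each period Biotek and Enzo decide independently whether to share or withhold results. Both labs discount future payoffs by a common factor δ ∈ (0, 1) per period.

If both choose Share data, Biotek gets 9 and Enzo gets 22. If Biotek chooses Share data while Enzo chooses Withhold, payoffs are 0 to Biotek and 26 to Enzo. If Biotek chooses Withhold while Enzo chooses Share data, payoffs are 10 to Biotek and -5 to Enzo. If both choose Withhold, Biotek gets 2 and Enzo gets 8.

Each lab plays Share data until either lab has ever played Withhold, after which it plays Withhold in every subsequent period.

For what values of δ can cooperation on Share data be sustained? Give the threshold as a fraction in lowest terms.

2/9

Biotek's threshold: (10−9)/(10−2) = 1/8.
Enzo's threshold: (26−22)/(26−8) = 2/9.
1/8 < 2/9, so Enzo binds and δ* = 2/9.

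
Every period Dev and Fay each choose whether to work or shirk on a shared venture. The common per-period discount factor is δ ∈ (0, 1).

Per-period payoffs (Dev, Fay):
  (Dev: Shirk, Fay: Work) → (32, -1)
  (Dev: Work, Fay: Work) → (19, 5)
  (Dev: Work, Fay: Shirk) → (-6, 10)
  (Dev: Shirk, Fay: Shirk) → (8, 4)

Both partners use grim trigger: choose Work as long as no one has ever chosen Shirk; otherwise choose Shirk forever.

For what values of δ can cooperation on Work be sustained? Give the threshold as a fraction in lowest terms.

5/6

Dev: cooperation gives 19 each period; deviation gives 32 once then 8 forever.
  19/(1−δ) ≥ 32 + 8δ/(1−δ) ⇒ δ ≥ 13/24.
Fay: cooperation gives 5 each period; deviation gives 10 once then 4 forever.
  δ ≥ 5/6.
Both must hold, so the binding constraint is Fay's: δ ≥ 5/6.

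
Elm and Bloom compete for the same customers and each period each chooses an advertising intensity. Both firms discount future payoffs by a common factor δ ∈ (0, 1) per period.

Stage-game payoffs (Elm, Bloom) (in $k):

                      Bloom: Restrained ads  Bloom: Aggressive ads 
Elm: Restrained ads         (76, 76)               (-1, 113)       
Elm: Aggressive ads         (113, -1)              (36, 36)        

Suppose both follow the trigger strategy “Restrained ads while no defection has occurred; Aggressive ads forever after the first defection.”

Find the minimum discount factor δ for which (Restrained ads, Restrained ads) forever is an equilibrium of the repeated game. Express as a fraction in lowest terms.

76/(1−δ) ≥ 113 + 36δ/(1−δ)
76 ≥ 113 − 77δ
δ ≥ 37/77.

37/77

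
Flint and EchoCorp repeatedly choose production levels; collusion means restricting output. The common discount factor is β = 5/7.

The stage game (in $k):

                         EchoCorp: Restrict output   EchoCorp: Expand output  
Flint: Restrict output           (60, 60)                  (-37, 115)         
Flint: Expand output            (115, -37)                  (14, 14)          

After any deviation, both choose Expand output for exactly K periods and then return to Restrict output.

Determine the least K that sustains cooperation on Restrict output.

2

Need Σ_{k=1}^{K} β^k ≥ (115−60)/(60−14) = 1.1957 at β = 5/7.
At K = 1 the sum is 0.7143 < 1.1957; at K = 2 it is 1.2245 ≥ 1.1957.
So the minimum punishment length is K = 2.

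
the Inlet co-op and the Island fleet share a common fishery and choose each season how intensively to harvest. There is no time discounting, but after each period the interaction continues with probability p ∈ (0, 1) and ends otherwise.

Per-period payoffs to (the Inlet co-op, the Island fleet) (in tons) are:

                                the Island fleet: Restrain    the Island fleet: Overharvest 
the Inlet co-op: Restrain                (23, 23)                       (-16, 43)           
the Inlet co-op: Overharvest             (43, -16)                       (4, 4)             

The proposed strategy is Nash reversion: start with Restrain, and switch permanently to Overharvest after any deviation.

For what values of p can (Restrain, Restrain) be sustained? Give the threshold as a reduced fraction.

20/39

With no time discounting, the continuation probability p plays the role of the discount factor.
Grim-trigger IC: 23/(1−p) ≥ 43 + 4p/(1−p) ⇒ p ≥ (43−23)/(43−4) = 20/39.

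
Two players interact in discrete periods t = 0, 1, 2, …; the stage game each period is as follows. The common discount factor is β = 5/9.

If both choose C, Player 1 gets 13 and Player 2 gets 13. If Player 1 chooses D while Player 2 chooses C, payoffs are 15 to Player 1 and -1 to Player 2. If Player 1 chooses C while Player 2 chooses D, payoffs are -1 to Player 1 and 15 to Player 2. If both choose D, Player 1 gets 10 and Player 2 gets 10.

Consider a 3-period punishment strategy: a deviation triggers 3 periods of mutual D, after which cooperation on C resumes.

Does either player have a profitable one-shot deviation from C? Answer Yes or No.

IC: β+…+β^3 ≥ (15−13)/(13−10) = 2/3.
At β = 5/9: partial sum = 1.0357 ≥ 0.6667. Cooperation sustainable.

No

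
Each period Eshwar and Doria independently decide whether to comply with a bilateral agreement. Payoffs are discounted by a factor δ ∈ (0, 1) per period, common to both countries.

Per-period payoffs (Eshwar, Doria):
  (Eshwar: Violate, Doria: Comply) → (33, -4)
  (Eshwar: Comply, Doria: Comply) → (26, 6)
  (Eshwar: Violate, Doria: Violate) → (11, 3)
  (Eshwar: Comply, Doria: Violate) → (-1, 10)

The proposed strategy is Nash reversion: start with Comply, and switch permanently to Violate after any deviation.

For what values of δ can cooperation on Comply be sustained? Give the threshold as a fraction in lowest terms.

Eshwar's threshold: (33−26)/(33−11) = 7/22.
Doria's threshold: (10−6)/(10−3) = 4/7.
7/22 < 4/7, so Doria binds and δ* = 4/7.

4/7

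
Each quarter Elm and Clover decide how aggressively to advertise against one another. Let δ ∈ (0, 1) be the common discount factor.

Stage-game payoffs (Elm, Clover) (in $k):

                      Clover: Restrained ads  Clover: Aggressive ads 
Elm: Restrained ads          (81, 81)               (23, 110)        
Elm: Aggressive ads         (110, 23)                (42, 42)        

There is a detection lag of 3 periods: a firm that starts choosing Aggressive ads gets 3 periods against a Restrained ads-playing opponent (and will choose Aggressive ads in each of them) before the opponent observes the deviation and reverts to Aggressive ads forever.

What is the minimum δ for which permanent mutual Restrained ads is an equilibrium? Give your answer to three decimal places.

0.753

Deviating for the 3 undetected periods gains 110−81 = 29 per period over cooperation, then loses 81−42 = 39 per period forever once punishment starts.
Gain: 29(1 + δ + … + δ^2); loss: 39·δ^3/(1−δ).
No profitable deviation ⇔ 29(1−δ^3) ≤ 39·δ^3, i.e. δ^3 ≥ 29/(29+39) = 29/68.
Hence δ ≥ (29/68)^(1/3) ≈ 0.753.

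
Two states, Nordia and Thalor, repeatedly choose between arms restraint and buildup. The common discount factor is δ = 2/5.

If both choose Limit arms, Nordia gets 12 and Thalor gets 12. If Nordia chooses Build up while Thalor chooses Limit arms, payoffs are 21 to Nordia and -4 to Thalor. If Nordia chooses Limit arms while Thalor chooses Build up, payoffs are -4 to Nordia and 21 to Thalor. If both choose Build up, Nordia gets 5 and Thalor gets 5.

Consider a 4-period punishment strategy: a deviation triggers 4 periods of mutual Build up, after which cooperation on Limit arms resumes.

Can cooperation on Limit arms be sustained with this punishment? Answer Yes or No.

Comparing payoff streams over the 5 periods until play realigns: cooperate → 12(1+δ+…+δ^4); deviate → 21 + 5(δ+…+δ^4).
Cooperation is sustained iff (12−5)(δ+…+δ^4) ≥ 21−12.
δ+…+δ^4 = 2/5·(1−(2/5)^4)/(1−2/5) = 0.6496, and (21−12)/(12−5) = 1.2857.
0.6496 < 1.2857, so cooperation is not sustainable.

No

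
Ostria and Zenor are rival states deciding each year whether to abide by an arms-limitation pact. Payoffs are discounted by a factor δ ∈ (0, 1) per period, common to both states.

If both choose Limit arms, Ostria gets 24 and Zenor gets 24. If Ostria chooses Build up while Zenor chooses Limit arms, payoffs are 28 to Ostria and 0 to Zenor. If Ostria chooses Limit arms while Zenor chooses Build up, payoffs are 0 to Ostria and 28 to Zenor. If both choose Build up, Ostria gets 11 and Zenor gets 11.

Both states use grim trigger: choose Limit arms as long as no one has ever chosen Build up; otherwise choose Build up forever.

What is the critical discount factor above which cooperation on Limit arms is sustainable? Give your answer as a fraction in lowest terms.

4/17

Cooperation forever yields 24 each period: 24/(1−δ).
Deviating yields 28 once, then 11 forever: 28 + 11δ/(1−δ).
No profitable deviation requires 24/(1−δ) ≥ 28 + 11δ/(1−δ).
Multiplying by (1−δ): 24 ≥ 28(1−δ) + 11δ = 28 − 17δ.
So 17δ ≥ 4, i.e. δ ≥ 4/17.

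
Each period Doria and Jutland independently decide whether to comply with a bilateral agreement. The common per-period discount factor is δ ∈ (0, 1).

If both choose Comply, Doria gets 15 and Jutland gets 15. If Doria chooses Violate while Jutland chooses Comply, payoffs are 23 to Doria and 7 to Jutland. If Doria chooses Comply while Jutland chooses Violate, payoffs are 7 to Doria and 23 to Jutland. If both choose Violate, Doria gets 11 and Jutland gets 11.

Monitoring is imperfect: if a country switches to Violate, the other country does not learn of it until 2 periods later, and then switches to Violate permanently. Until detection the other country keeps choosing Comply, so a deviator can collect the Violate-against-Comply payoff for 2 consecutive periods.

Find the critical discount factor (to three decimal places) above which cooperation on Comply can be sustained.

Deviating for the 2 undetected periods gains 23−15 = 8 per period over cooperation, then loses 15−11 = 4 per period forever once punishment starts.
Gain: 8(1 + δ + … + δ^1); loss: 4·δ^2/(1−δ).
No profitable deviation ⇔ 8(1−δ^2) ≤ 4·δ^2, i.e. δ^2 ≥ 8/(8+4) = 2/3.
Hence δ ≥ (2/3)^(1/2) ≈ 0.816.

0.816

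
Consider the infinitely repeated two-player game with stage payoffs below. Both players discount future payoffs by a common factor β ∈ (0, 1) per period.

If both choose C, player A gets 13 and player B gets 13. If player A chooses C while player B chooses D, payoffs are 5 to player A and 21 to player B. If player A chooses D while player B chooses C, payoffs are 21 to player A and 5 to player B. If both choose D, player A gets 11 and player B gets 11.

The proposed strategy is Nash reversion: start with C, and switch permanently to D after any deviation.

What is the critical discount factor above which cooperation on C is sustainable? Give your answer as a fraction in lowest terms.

Cooperation forever yields 13 each period: 13/(1−β).
Deviating yields 21 once, then 11 forever: 21 + 11β/(1−β).
No profitable deviation requires 13/(1−β) ≥ 21 + 11β/(1−β).
Multiplying by (1−β): 13 ≥ 21(1−β) + 11β = 21 − 10β.
So 10β ≥ 8, i.e. β ≥ 8/10 = 4/5.

4/5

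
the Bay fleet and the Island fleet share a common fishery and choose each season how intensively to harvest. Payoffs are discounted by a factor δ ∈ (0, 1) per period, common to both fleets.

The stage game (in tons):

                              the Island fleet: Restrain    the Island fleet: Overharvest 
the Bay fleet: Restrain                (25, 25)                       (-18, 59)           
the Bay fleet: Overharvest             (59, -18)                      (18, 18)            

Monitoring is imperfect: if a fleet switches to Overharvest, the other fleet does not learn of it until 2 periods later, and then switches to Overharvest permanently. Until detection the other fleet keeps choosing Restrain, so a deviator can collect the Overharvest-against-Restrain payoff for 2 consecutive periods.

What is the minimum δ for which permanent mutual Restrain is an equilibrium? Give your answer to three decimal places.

A deviator earns 59 for 2 periods, then 18 forever; cooperating earns 25 forever. Multiplying the IC by (1−δ):
25 ≥ 59(1−δ^2) + 18δ^2, so 41·δ^2 ≥ 34 and δ^2 ≥ 34/41.
δ ≥ (34/41)^(1/2) ≈ 0.911.

0.911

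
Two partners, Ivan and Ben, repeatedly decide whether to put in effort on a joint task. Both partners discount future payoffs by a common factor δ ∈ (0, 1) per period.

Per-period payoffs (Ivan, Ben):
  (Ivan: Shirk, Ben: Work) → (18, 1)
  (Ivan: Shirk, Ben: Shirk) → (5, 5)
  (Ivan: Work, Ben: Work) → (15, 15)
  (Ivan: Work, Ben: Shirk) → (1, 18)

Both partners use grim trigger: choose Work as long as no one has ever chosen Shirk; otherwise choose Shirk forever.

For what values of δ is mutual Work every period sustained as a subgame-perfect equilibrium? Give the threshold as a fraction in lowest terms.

15/(1−δ) ≥ 18 + 5δ/(1−δ)
15 ≥ 18 − 13δ
δ ≥ 3/13.

3/13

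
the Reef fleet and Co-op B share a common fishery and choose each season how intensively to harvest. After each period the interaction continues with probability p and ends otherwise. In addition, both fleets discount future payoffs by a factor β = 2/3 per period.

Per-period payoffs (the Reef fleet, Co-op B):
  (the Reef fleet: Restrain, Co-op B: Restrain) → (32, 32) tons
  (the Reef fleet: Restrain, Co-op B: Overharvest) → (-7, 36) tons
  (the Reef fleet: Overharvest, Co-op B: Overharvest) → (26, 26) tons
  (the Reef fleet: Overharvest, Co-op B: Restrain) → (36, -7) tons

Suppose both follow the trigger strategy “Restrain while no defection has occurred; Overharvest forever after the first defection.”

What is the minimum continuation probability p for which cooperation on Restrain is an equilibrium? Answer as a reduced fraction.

With continuation probability p and discount β, the effective per-period discount factor is βp.
Grim-trigger IC: βp ≥ (36−32)/(36−26) = 2/5.
So p ≥ (2/5)/(2/3) = 3/5.

3/5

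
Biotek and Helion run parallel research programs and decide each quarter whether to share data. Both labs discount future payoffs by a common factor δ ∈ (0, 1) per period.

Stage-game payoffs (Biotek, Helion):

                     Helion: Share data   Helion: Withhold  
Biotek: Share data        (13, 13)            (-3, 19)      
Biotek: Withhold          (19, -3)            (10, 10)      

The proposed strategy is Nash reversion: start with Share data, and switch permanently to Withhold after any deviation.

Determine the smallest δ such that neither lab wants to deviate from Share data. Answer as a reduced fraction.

2/3

Cooperation forever yields 13 each period: 13/(1−δ).
Deviating yields 19 once, then 10 forever: 19 + 10δ/(1−δ).
No profitable deviation requires 13/(1−δ) ≥ 19 + 10δ/(1−δ).
Multiplying by (1−δ): 13 ≥ 19(1−δ) + 10δ = 19 − 9δ.
So 9δ ≥ 6, i.e. δ ≥ 6/9 = 2/3.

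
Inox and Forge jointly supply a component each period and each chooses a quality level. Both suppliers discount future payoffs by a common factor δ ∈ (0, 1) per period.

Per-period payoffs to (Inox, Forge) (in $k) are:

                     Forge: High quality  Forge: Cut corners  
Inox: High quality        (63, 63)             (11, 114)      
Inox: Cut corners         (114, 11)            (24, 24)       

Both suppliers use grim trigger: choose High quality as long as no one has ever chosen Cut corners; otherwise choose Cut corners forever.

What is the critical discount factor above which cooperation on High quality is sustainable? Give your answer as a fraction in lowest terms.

63/(1−δ) ≥ 114 + 24δ/(1−δ)
63 ≥ 114 − 90δ
δ ≥ 51/90 = 17/30.

17/30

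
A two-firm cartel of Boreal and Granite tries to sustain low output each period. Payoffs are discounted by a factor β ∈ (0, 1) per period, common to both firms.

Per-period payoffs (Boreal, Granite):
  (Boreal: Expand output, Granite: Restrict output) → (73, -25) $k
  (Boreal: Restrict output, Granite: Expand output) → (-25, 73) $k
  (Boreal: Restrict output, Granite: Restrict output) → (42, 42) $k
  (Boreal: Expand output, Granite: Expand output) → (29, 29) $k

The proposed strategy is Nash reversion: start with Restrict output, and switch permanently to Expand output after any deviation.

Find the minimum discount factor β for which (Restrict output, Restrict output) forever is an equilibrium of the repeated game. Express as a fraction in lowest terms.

31/44

Cooperation forever yields 42 each period: 42/(1−β).
Deviating yields 73 once, then 29 forever: 73 + 29β/(1−β).
No profitable deviation requires 42/(1−β) ≥ 73 + 29β/(1−β).
Multiplying by (1−β): 42 ≥ 73(1−β) + 29β = 73 − 44β.
So 44β ≥ 31, i.e. β ≥ 31/44.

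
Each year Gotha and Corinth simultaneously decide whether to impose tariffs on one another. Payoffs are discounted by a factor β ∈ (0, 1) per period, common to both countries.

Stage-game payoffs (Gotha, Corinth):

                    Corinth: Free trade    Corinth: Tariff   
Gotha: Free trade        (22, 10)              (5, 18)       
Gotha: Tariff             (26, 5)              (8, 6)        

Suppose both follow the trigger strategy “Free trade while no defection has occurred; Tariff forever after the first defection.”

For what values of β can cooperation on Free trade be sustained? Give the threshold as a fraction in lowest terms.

2/3

For Gotha: deviation gain 26−22 = 4, per-period punishment loss 22−8 = 14. IC gives β ≥ 4/18 = 2/9.
For Corinth: gain 8, loss 4 per period, so β ≥ 8/12 = 2/3.
The tighter constraint is Corinth's, so cooperation needs β ≥ 2/3.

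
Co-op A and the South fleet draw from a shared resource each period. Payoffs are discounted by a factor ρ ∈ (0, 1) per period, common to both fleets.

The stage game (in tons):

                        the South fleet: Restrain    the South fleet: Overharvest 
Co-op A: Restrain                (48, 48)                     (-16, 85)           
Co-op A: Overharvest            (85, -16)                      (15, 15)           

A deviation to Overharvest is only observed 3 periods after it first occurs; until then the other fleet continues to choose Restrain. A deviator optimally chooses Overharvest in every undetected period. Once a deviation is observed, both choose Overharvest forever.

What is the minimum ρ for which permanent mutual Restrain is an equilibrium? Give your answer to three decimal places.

Deviating for the 3 undetected periods gains 85−48 = 37 per period over cooperation, then loses 48−15 = 33 per period forever once punishment starts.
Gain: 37(1 + ρ + … + ρ^2); loss: 33·ρ^3/(1−ρ).
No profitable deviation ⇔ 37(1−ρ^3) ≤ 33·ρ^3, i.e. ρ^3 ≥ 37/(37+33) = 37/70.
Hence ρ ≥ (37/70)^(1/3) ≈ 0.809.

0.809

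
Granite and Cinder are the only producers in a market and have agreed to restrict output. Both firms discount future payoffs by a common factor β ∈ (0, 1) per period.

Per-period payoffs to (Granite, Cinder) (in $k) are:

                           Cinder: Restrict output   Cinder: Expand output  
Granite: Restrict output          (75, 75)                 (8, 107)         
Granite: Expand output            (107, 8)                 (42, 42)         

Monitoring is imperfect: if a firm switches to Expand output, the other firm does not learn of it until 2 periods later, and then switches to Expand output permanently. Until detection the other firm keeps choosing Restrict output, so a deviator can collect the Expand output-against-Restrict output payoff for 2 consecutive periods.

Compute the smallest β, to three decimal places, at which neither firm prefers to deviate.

0.702

A deviator earns 107 for 2 periods, then 42 forever; cooperating earns 75 forever. Multiplying the IC by (1−β):
75 ≥ 107(1−β^2) + 42β^2, so 65·β^2 ≥ 32 and β^2 ≥ 32/65.
β ≥ (32/65)^(1/2) ≈ 0.702.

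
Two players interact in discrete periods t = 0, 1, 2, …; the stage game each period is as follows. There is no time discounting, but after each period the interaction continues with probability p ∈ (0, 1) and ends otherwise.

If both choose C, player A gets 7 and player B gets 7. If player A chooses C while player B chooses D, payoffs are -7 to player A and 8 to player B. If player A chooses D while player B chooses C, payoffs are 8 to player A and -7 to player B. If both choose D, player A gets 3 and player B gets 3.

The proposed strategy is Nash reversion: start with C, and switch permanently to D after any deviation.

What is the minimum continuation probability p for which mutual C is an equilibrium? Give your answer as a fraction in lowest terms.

1/5

Expected cooperation value is 7 + p·7 + p²·7 + … = 7/(1−p); deviation gives 8 + p·3/(1−p).
7 ≥ 8(1−p) + 3p ⇒ 5p ≥ 1 ⇒ p ≥ 1/5.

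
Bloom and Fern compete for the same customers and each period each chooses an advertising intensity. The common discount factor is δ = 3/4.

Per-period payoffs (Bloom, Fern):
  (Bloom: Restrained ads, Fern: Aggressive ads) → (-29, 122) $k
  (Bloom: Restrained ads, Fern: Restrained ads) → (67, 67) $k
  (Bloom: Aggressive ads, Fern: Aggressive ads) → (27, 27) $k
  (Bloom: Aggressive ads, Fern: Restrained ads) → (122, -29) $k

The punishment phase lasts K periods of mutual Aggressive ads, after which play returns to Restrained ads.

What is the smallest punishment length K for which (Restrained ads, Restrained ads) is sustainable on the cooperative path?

No profitable deviation requires (67−27)(δ+…+δ^K) ≥ 122−67, i.e. δ+…+δ^K ≥ 11/8 ≈ 1.3750.
With δ = 3/4, the partial sums are K=1: 0.7500, K=2: 1.3125, K=3: 1.7344.
K = 3 is the first length at which the sum reaches 1.3750.

3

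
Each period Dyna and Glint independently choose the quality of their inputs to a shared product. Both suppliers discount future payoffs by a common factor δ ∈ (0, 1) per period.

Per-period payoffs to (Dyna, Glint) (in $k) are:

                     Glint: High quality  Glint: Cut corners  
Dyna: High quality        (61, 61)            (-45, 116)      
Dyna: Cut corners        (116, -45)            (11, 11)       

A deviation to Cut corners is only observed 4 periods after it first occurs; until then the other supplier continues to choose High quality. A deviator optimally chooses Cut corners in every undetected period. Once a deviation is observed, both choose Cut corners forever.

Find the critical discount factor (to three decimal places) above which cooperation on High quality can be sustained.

0.851

The best deviation is to choose Cut corners for all 4 undetected periods, earning 116 each, then 11 forever once detected.
Deviation value: 116(1−δ^4)/(1−δ) + 11δ^4/(1−δ); cooperation value: 61/(1−δ).
IC: 61 ≥ 116(1−δ^4) + 11δ^4 = 116 − 105δ^4.
So δ^4 ≥ 55/105 = 11/21, giving δ ≥ (11/21)^(1/4) ≈ 0.851.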